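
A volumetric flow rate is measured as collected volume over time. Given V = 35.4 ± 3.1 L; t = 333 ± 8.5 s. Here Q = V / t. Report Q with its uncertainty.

0.106 ± 0.00970 L/s

Since Q is a product/quotient, work with relative uncertainties:
  (1·δV/V)² = (1×0.0876)² = 0.00767;  (-1·δt/t)² = (-1×0.0255)² = 0.000652
δQ/Q = √(0.00832) = 0.0912
Q = 0.106 L/s, so δQ = 0.0912 × 0.106 = 0.00970 L/s.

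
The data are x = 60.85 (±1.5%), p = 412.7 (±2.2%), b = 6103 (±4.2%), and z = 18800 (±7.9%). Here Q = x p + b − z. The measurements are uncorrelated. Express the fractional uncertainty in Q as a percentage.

13.3%

Let w = x·p = 25110. δw/w = √((1·δx/x)² + (1·δp/p)²) = √(0.000225 + 0.000484) = 0.0266, so δw = 669.
Q = w + b − z: δQ = √(δw² + δb² + δz²) = √(4.47e+05 + 65700 + 2.21e+06) = 1650
Q = 12420, so δQ/Q = 1650/12420 = 0.133.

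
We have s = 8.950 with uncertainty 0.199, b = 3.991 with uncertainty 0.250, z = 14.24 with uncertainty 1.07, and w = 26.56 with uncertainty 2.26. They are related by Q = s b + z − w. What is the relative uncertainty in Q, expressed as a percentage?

Let p = s·b = 35.72. δp/p = √((1·δs/s)² + (1·δb/b)²) = √(0.000494 + 0.00392) = 0.0665, so δp = 2.37.
Q = p + z − w: δQ = √(δp² + δz² + δw²) = √(5.64 + 1.14 + 5.11) = 3.45
Q = 23.40, so δQ/Q = 3.45/23.40 = 0.147.

14.7%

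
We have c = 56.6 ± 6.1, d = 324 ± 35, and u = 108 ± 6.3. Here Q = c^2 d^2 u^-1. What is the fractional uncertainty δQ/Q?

0.311

For a monomial Q ∝ c^2, d^2, u^-1, fractional errors add in quadrature:
  (2·δc/c)² = (2×0.108)² = 0.0465;  (2·δd/d)² = (2×0.108)² = 0.0467;  (-1·δu/u)² = (-1×0.0583)² = 0.00340
δQ/Q = √(0.0965) = 0.311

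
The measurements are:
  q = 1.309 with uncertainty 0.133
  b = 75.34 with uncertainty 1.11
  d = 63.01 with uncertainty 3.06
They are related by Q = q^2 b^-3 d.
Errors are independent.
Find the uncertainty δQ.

For a monomial Q ∝ q^2, b^-3, d, fractional errors add in quadrature:
  (2·δq/q)² = (2×0.102)² = 0.0413;  (-3·δb/b)² = (-3×0.0147)² = 0.00195;  (1·δd/d)² = (1×0.0486)² = 0.00236
δQ/Q = √(0.0456) = 0.214
Q = 0.0002525, so δQ = 0.214 × 0.0002525 = 5.39e-05.

5.39e-05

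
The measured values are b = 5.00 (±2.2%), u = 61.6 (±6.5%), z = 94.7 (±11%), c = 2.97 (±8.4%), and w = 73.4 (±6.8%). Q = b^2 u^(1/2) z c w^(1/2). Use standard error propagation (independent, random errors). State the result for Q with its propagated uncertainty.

(4.73 ± 0.722) × 10^5

Since Q is a product/quotient, work with relative uncertainties:
  (2·δb/b)² = (2×0.0220)² = 0.00194;  (½·δu/u)² = (0.5×0.0650)² = 0.00106;  (1·δz/z)² = (1×0.110)² = 0.0121;  (1·δc/c)² = (1×0.0840)² = 0.00706;  (½·δw/w)² = (0.5×0.0680)² = 0.00116
δQ/Q = √(0.0233) = 0.153
Q = 4.73e+05, so δQ = 0.153 × 4.73e+05 = 72200.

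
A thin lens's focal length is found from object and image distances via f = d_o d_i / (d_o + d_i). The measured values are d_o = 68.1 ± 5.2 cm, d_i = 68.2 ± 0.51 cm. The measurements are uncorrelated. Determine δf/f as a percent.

3.84%

∂f/∂d_o = (d_i/(d_o+d_i))² = 0.250;  ∂f/∂d_i = (d_o/(d_o+d_i))² = 0.250
δf = √((∂f/∂d_o · δd_o)² + (∂f/∂d_i · δd_i)²) = √(1.69 + 0.0162) = 1.31 cm
f = 34.1 cm, so δf/f = 1.31/34.1 = 0.0384.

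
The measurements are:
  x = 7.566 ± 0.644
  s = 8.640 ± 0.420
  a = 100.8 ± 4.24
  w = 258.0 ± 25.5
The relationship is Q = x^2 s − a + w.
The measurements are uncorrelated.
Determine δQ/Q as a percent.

Let p = x^2·s = 494.6. δp/p = √((2·δx/x)² + (1·δs/s)²) = √(0.0290 + 0.00236) = 0.177, so δp = 87.6.
Q = p − a + w: δQ = √(δp² + δa² + δw²) = √(7670 + 18.0 + 650) = 91.3
Q = 651.8, so δQ/Q = 91.3/651.8 = 0.140.

14.0%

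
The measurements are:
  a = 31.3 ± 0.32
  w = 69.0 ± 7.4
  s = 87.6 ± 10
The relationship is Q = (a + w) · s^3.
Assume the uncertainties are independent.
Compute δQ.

2.36e+07

Let u = a + w = 100. δu = √(δa² + δw²) = √(0.102 + 54.8) = 7.41, so δu/u = 0.0738.
Q is then a monomial in u, s:
δQ/Q = √((δu/u)² + (3·δs/s)²) = √(0.00545 + 0.117) = 0.350
Q = 6.74e+07, so δQ = 0.350 × 6.74e+07 = 2.36e+07.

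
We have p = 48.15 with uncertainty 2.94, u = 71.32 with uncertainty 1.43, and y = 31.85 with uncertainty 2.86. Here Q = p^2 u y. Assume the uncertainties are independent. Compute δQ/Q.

0.153

Products/powers → add relative errors in quadrature, weighted by exponent:
  (2·δp/p)² = (2×0.0611)² = 0.0149;  (1·δu/u)² = (1×0.0201)² = 0.000402;  (1·δy/y)² = (1×0.0898)² = 0.00806
δQ/Q = √(0.0234) = 0.153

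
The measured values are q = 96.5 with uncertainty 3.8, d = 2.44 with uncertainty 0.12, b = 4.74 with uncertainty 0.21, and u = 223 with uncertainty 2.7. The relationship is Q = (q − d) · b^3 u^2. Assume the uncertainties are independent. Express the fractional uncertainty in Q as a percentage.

Let w = q − d = 94.1. δw = √(δq² + δd²) = √(14.4 + 0.0144) = 3.80, so δw/w = 0.0404.
Q is then a monomial in w, b, u:
δQ/Q = √((δw/w)² + (3·δb/b)² + (2·δu/u)²) = √(0.00163 + 0.0177 + 0.000586) = 0.141

14.1%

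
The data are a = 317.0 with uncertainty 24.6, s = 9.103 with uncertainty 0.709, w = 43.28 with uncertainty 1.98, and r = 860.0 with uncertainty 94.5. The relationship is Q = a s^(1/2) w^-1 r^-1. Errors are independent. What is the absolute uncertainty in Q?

0.00379

For a monomial Q ∝ a, s^(1/2), w^-1, r^-1, fractional errors add in quadrature:
  (1·δa/a)² = (1×0.0776)² = 0.00602;  (½·δs/s)² = (0.5×0.0779)² = 0.00152;  (-1·δw/w)² = (-1×0.0457)² = 0.00209;  (-1·δr/r)² = (-1×0.110)² = 0.0121
δQ/Q = √(0.0217) = 0.147
Q = 0.02570, so δQ = 0.147 × 0.02570 = 0.00379.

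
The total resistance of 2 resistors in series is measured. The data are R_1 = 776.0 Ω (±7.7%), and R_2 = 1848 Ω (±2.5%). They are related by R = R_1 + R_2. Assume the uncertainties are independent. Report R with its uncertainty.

2624 ± 75.5 Ω

Absolute uncertainties add in quadrature for a linear combination:
  (δR_1)² = 3570;  (δR_2)² = 2130
δR = √(5700) = 75.5 Ω
R = 2624 Ω.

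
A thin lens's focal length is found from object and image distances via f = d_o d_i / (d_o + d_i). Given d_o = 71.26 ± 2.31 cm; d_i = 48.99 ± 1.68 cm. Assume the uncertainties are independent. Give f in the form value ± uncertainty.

∂f/∂d_o = (d_i/(d_o+d_i))² = 0.166;  ∂f/∂d_i = (d_o/(d_o+d_i))² = 0.351
δf = √((∂f/∂d_o · δd_o)² + (∂f/∂d_i · δd_i)²) = √(0.147 + 0.348) = 0.704 cm
f = 29.03 cm.

29.03 ± 0.704 cm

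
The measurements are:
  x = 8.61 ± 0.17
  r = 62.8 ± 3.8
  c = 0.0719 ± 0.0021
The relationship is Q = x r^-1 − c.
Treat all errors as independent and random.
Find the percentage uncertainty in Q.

13.8%

Let p = x·r^-1 = 0.137. δp/p = √((1·δx/x)² + (-1·δr/r)²) = √(0.000390 + 0.00366) = 0.0636, so δp = 0.00873.
Q = p − c: δQ = √(δp² + δc²) = √(7.62e-05 + 4.41e-06) = 0.00898
Q = 0.0652, so δQ/Q = 0.00898/0.0652 = 0.138.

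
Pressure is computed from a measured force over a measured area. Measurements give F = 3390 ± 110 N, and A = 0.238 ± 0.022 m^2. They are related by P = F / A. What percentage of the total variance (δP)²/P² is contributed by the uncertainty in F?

(δP/P)² = (1·δF/F)² + (-1·δA/A)²
  F term: (1×0.0324)² = 0.00105
  A term: (-1×0.0924)² = 0.00854
Total = 0.00960. Share from F = 0.00105/0.00960 = 0.110.

11.0%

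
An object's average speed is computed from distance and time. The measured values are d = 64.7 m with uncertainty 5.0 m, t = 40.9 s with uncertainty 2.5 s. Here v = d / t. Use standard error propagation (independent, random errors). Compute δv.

Relative error in a monomial: (δv/v)² = Σ (nᵢ · δxᵢ/xᵢ)².
  (1·δd/d)² = (1×0.0773)² = 0.00597;  (-1·δt/t)² = (-1×0.0611)² = 0.00374
δv/v = √(0.00971) = 0.0985
v = 1.58 m/s, so δv = 0.0985 × 1.58 = 0.156 m/s.

0.156 m/s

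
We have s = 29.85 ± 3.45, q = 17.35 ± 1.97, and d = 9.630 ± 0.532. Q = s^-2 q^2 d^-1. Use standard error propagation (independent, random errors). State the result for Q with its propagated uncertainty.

0.03508 ± 0.0115

Since Q is a product/quotient, work with relative uncertainties:
  (-2·δs/s)² = (-2×0.116)² = 0.0534;  (2·δq/q)² = (2×0.114)² = 0.0516;  (-1·δd/d)² = (-1×0.0552)² = 0.00305
δQ/Q = √(0.108) = 0.329
Q = 0.03508, so δQ = 0.329 × 0.03508 = 0.0115.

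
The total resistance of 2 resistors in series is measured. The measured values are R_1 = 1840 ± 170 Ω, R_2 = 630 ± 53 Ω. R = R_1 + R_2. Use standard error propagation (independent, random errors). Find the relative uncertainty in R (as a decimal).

Absolute uncertainties add in quadrature for a linear combination:
  (δR_1)² = 28900;  (δR_2)² = 2810
δR = √(31700) = 178 Ω
R = 2470 Ω, so δR/R = 178/2470 = 0.0721.

0.0721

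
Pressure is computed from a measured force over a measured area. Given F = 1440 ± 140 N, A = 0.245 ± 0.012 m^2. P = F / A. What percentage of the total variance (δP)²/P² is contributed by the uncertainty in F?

(δP/P)² = (1·δF/F)² + (-1·δA/A)²
  F term: (1×0.0972)² = 0.00945
  A term: (-1×0.0490)² = 0.00240
Total = 0.0119. Share from F = 0.00945/0.0119 = 0.798.

79.8%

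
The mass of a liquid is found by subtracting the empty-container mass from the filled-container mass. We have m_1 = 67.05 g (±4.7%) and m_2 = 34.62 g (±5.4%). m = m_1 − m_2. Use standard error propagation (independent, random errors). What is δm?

3.66 g

Sums and differences: (δm)² = Σ (cᵢ δxᵢ)².
  (δm_1)² = 9.93;  (δm_2)² = 3.49
δm = √(13.4) = 3.66 g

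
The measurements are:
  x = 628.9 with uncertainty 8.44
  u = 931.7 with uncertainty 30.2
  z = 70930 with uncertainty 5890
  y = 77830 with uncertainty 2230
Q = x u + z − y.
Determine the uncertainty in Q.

21500

Let p = x·u = 585900. δp/p = √((1·δx/x)² + (1·δu/u)²) = √(0.000180 + 0.00105) = 0.0351, so δp = 20600.
Q = p + z − y: δQ = √(δp² + δz² + δy²) = √(4.23e+08 + 3.47e+07 + 4.97e+06) = 21500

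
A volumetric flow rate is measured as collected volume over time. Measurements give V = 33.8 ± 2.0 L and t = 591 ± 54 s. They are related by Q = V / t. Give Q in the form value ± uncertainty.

Products/powers → add relative errors in quadrature, weighted by exponent:
  (1·δV/V)² = (1×0.0592)² = 0.00350;  (-1·δt/t)² = (-1×0.0914)² = 0.00835
δQ/Q = √(0.0118) = 0.109
Q = 0.0572 L/s, so δQ = 0.109 × 0.0572 = 0.00623 L/s.

0.0572 ± 0.00623 L/s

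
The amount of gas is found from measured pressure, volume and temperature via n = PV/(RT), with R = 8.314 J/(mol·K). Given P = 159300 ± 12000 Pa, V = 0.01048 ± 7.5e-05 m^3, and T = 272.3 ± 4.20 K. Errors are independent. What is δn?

0.0569 mol

n is a product of powers, so relative uncertainties combine in quadrature:
  (1·δP/P)² = (1×0.0753)² = 0.00567;  (1·δV/V)² = (1×0.00716)² = 5.12e-05;  (-1·δT/T)² = (-1×0.0154)² = 0.000238
δn/n = √(0.00596) = 0.0772
n = 0.7374 mol, so δn = 0.0772 × 0.7374 = 0.0569 mol.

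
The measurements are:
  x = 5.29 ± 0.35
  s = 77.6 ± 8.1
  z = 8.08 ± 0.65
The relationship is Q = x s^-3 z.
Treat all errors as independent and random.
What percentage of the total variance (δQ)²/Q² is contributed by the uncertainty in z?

(δQ/Q)² = (1·δx/x)² + (-3·δs/s)² + (1·δz/z)²
  x term: (1×0.0662)² = 0.00438
  s term: (-3×0.104)² = 0.0981
  z term: (1×0.0804)² = 0.00647
Total = 0.109. Share from z = 0.00647/0.109 = 0.0594.

5.94%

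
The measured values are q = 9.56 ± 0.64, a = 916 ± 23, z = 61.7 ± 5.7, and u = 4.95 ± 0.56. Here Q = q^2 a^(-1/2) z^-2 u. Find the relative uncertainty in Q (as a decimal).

Each factor contributes (exponent × relative error)² to (δQ/Q)²:
  (2·δq/q)² = (2×0.0669)² = 0.0179;  (−½·δa/a)² = (-0.5×0.0251)² = 0.000158;  (-2·δz/z)² = (-2×0.0924)² = 0.0341;  (1·δu/u)² = (1×0.113)² = 0.0128
δQ/Q = √(0.0650) = 0.255

0.255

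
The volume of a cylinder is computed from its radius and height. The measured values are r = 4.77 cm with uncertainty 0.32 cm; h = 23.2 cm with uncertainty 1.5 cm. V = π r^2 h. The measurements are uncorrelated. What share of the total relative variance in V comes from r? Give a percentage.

81.2%

(δV/V)² = (2·δr/r)² + (1·δh/h)²
  r term: (2×0.0671)² = 0.0180
  h term: (1×0.0647)² = 0.00418
Total = 0.0222. Share from r = 0.0180/0.0222 = 0.812.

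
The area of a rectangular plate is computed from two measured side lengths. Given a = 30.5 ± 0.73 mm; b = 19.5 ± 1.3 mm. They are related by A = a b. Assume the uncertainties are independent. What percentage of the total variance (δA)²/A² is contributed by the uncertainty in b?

(δA/A)² = (1·δa/a)² + (1·δb/b)²
  a term: (1×0.0239)² = 0.000573
  b term: (1×0.0667)² = 0.00444
Total = 0.00502. Share from b = 0.00444/0.00502 = 0.886.

88.6%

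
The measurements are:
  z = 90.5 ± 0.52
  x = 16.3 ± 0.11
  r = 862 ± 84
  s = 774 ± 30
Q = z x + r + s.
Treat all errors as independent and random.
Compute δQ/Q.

Let p = z·x = 1480. δp/p = √((1·δz/z)² + (1·δx/x)²) = √(3.3e-05 + 4.55e-05) = 0.00886, so δp = 13.1.
Q = p + r + s: δQ = √(δp² + δr² + δs²) = √(171 + 7060 + 900) = 90.1
Q = 3110, so δQ/Q = 90.1/3110 = 0.0290.

0.0290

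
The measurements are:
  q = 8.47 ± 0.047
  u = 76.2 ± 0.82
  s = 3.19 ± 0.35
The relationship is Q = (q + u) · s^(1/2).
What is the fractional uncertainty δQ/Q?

Let w = q + u = 84.7. δw = √(δq² + δu²) = √(0.00221 + 0.672) = 0.821, so δw/w = 0.00970.
Q is then a monomial in w, s:
δQ/Q = √((δw/w)² + (½·δs/s)²) = √(9.41e-05 + 0.00301) = 0.0557

0.0557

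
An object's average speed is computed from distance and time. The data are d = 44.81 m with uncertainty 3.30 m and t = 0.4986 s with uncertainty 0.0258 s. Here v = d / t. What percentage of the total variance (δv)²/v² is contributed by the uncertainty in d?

66.9%

(δv/v)² = (1·δd/d)² + (-1·δt/t)²
  d term: (1×0.0736)² = 0.00542
  t term: (-1×0.0517)² = 0.00268
Total = 0.00810. Share from d = 0.00542/0.00810 = 0.669.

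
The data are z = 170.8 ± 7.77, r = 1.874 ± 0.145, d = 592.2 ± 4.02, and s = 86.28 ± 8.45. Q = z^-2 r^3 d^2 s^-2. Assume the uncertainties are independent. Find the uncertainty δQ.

0.00337

Relative error in a monomial: (δQ/Q)² = Σ (nᵢ · δxᵢ/xᵢ)².
  (-2·δz/z)² = (-2×0.0455)² = 0.00828;  (3·δr/r)² = (3×0.0774)² = 0.0539;  (2·δd/d)² = (2×0.00679)² = 0.000184;  (-2·δs/s)² = (-2×0.0979)² = 0.0384
δQ/Q = √(0.101) = 0.317
Q = 0.01063, so δQ = 0.317 × 0.01063 = 0.00337.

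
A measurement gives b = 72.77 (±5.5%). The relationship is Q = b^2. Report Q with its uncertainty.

5295 ± 583

Q ∝ b^2, so δQ/Q = |2| · δb/b = 2 × 0.0550 = 0.110.
Q = 5295, so δQ = 0.110 × 5295 = 583.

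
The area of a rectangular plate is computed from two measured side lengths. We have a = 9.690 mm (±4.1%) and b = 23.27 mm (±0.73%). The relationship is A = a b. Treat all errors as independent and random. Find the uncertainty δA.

Each factor contributes (exponent × relative error)² to (δA/A)²:
  (1·δa/a)² = (1×0.0410)² = 0.00168;  (1·δb/b)² = (1×0.00730)² = 5.33e-05
δA/A = √(0.00173) = 0.0416
A = 225.5 mm^2, so δA = 0.0416 × 225.5 = 9.39 mm^2.

9.39 mm^2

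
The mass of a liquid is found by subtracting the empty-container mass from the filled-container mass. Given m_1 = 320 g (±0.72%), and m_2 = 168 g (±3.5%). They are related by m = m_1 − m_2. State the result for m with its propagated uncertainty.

Sums and differences: (δm)² = Σ (cᵢ δxᵢ)².
  (δm_1)² = 5.31;  (δm_2)² = 34.6
δm = √(39.9) = 6.32 g
m = 152 g.

152 ± 6.32 g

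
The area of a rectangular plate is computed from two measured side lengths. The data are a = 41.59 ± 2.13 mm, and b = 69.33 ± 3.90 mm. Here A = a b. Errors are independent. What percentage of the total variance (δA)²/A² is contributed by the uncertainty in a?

45.3%

(δA/A)² = (1·δa/a)² + (1·δb/b)²
  a term: (1×0.0512)² = 0.00262
  b term: (1×0.0563)² = 0.00316
Total = 0.00579. Share from a = 0.00262/0.00579 = 0.453.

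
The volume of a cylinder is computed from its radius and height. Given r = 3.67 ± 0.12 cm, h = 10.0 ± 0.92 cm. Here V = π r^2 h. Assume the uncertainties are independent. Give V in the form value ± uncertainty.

Since V is a product/quotient, work with relative uncertainties:
  (2·δr/r)² = (2×0.0327)² = 0.00428;  (1·δh/h)² = (1×0.0920)² = 0.00846
δV/V = √(0.0127) = 0.113
V = 423 cm^3, so δV = 0.113 × 423 = 47.8 cm^3.

423 ± 47.8 cm^3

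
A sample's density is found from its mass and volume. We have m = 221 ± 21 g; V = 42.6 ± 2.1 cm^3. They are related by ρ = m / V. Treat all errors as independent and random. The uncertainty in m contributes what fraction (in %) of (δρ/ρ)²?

78.8%

(δρ/ρ)² = (1·δm/m)² + (-1·δV/V)²
  m term: (1×0.0950)² = 0.00903
  V term: (-1×0.0493)² = 0.00243
Total = 0.0115. Share from m = 0.00903/0.0115 = 0.788.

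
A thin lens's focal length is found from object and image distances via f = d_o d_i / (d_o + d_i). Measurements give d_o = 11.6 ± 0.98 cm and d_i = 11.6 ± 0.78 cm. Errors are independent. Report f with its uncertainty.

5.80 ± 0.313 cm

∂f/∂d_o = (d_i/(d_o+d_i))² = 0.250;  ∂f/∂d_i = (d_o/(d_o+d_i))² = 0.250
δf = √((∂f/∂d_o · δd_o)² + (∂f/∂d_i · δd_i)²) = √(0.0600 + 0.0380) = 0.313 cm
f = 5.80 cm.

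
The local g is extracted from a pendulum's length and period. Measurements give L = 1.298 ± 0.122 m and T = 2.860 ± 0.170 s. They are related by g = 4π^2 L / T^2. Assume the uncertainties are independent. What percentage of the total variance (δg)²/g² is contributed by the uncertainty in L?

38.5%

(δg/g)² = (1·δL/L)² + (-2·δT/T)²
  L term: (1×0.0940)² = 0.00883
  T term: (-2×0.0594)² = 0.0141
Total = 0.0230. Share from L = 0.00883/0.0230 = 0.385.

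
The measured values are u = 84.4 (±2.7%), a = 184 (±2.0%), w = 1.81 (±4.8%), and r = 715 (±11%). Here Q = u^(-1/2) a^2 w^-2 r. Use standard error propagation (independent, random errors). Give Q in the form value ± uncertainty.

Products/powers → add relative errors in quadrature, weighted by exponent:
  (−½·δu/u)² = (-0.5×0.0270)² = 0.000182;  (2·δa/a)² = (2×0.0200)² = 0.00160;  (-2·δw/w)² = (-2×0.0480)² = 0.00922;  (1·δr/r)² = (1×0.110)² = 0.0121
δQ/Q = √(0.0231) = 0.152
Q = 8.04e+05, so δQ = 0.152 × 8.04e+05 = 1.22e+05.

(8.04 ± 1.22) × 10^5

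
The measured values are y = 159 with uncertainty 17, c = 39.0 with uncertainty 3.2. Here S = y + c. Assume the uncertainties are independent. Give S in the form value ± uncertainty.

Sums and differences: (δS)² = Σ (cᵢ δxᵢ)².
  (δy)² = 289;  (δc)² = 10.2
δS = √(299) = 17.3
S = 198.

198 ± 17.3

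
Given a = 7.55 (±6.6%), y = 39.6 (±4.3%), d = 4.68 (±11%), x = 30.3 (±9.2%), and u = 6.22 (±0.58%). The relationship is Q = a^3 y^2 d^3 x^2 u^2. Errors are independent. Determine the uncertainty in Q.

Q is a product of powers, so relative uncertainties combine in quadrature:
  (3·δa/a)² = (3×0.0660)² = 0.0392;  (2·δy/y)² = (2×0.0430)² = 0.00740;  (3·δd/d)² = (3×0.110)² = 0.109;  (2·δx/x)² = (2×0.0920)² = 0.0339;  (2·δu/u)² = (2×0.00580)² = 0.000135
δQ/Q = √(0.189) = 0.435
Q = 2.46e+12, so δQ = 0.435 × 2.46e+12 = 1.07e+12.

1.07e+12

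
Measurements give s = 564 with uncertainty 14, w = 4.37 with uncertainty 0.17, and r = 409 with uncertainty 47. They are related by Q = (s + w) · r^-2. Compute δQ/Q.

Let u = s + w = 568. δu = √(δs² + δw²) = √(196 + 0.0289) = 14.0, so δu/u = 0.0246.
Q is then a monomial in u, r:
δQ/Q = √((δu/u)² + (-2·δr/r)²) = √(0.000607 + 0.0528) = 0.231

0.231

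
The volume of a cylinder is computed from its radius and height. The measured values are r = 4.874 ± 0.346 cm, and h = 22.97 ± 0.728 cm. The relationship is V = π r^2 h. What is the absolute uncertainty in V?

249 cm^3

V is a product of powers, so relative uncertainties combine in quadrature:
  (2·δr/r)² = (2×0.0710)² = 0.0202;  (1·δh/h)² = (1×0.0317)² = 0.00100
δV/V = √(0.0212) = 0.145
V = 1714 cm^3, so δV = 0.145 × 1714 = 249 cm^3.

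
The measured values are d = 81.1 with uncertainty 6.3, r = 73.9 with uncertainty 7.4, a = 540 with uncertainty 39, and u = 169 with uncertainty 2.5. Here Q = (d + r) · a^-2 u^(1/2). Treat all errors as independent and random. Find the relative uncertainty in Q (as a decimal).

0.158

Let w = d + r = 155. δw = √(δd² + δr²) = √(39.7 + 54.8) = 9.72, so δw/w = 0.0627.
Q is then a monomial in w, a, u:
δQ/Q = √((δw/w)² + (-2·δa/a)² + (½·δu/u)²) = √(0.00393 + 0.0209 + 5.47e-05) = 0.158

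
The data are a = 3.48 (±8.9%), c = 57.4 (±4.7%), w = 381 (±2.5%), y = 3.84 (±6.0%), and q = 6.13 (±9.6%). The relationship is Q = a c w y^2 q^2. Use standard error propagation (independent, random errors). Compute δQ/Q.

Products/powers → add relative errors in quadrature, weighted by exponent:
  (1·δa/a)² = (1×0.0890)² = 0.00792;  (1·δc/c)² = (1×0.0470)² = 0.00221;  (1·δw/w)² = (1×0.0250)² = 0.000625;  (2·δy/y)² = (2×0.0600)² = 0.0144;  (2·δq/q)² = (2×0.0960)² = 0.0369
δQ/Q = √(0.0620) = 0.249

0.249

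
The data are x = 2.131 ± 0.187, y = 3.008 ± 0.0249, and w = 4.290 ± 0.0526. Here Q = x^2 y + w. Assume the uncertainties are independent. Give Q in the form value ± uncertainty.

17.95 ± 2.40

Let p = x^2·y = 13.66. δp/p = √((2·δx/x)² + (1·δy/y)²) = √(0.0308 + 6.85e-05) = 0.176, so δp = 2.40.
Q = p + w: δQ = √(δp² + δw²) = √(5.76 + 0.00277) = 2.40
Q = 17.95.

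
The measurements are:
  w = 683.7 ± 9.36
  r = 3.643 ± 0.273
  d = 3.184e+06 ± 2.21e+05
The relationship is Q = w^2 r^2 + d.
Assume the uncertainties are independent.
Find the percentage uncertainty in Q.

Let p = w^2·r^2 = 6.204e+06. δp/p = √((2·δw/w)² + (2·δr/r)²) = √(0.000750 + 0.0225) = 0.152, so δp = 9.45e+05.
Q = p + d: δQ = √(δp² + δd²) = √(8.93e+11 + 4.88e+10) = 9.71e+05
Q = 9.388e+06, so δQ/Q = 9.71e+05/9.388e+06 = 0.103.

10.3%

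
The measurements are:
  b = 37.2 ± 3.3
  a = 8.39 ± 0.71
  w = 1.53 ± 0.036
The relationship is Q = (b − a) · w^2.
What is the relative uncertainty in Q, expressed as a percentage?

12.6%

Let u = b − a = 28.8. δu = √(δb² + δa²) = √(10.9 + 0.504) = 3.38, so δu/u = 0.117.
Q is then a monomial in u, w:
δQ/Q = √((δu/u)² + (2·δw/w)²) = √(0.0137 + 0.00221) = 0.126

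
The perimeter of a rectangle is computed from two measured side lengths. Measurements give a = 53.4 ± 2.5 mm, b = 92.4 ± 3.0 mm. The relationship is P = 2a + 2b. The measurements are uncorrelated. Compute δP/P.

0.0268

P is a linear combination, so absolute uncertainties add in quadrature:
  (2·δa)² = 25.0;  (2·δb)² = 36.0
δP = √(61.0) = 7.81 mm
P = 292 mm, so δP/P = 7.81/292 = 0.0268.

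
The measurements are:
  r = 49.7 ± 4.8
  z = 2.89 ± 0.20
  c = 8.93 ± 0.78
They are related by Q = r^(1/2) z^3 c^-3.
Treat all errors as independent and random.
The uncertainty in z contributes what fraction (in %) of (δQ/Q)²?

37.8%

(δQ/Q)² = (½·δr/r)² + (3·δz/z)² + (-3·δc/c)²
  r term: (0.5×0.0966)² = 0.00233
  z term: (3×0.0692)² = 0.0431
  c term: (-3×0.0873)² = 0.0687
Total = 0.114. Share from z = 0.0431/0.114 = 0.378.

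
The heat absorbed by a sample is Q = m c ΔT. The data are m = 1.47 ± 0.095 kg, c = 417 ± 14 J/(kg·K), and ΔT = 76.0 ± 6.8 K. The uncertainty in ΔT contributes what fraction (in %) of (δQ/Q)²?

60.2%

(δQ/Q)² = (1·δm/m)² + (1·δc/c)² + (1·δΔT/ΔT)²
  m term: (1×0.0646)² = 0.00418
  c term: (1×0.0336)² = 0.00113
  ΔT term: (1×0.0895)² = 0.00801
Total = 0.0133. Share from ΔT = 0.00801/0.0133 = 0.602.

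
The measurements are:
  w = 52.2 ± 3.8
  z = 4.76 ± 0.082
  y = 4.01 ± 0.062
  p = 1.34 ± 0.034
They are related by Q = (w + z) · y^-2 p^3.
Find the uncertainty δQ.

Let u = w + z = 57.0. δu = √(δw² + δz²) = √(14.4 + 0.00672) = 3.80, so δu/u = 0.0667.
Q is then a monomial in u, y, p:
δQ/Q = √((δu/u)² + (-2·δy/y)² + (3·δp/p)²) = √(0.00445 + 0.000956 + 0.00579) = 0.106
Q = 8.52, so δQ = 0.106 × 8.52 = 0.902.

0.902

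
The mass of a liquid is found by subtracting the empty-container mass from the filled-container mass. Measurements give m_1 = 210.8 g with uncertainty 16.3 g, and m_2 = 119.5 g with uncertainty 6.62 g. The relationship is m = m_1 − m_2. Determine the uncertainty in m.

17.6 g

For a sum/difference, combine absolute errors in quadrature:
  (δm_1)² = 266;  (δm_2)² = 43.8
δm = √(310) = 17.6 g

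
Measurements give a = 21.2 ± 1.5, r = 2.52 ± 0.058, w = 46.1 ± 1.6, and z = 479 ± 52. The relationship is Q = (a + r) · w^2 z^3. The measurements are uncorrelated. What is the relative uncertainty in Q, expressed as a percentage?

33.9%

Let u = a + r = 23.7. δu = √(δa² + δr²) = √(2.25 + 0.00336) = 1.50, so δu/u = 0.0633.
Q is then a monomial in u, w, z:
δQ/Q = √((δu/u)² + (2·δw/w)² + (3·δz/z)²) = √(0.00400 + 0.00482 + 0.106) = 0.339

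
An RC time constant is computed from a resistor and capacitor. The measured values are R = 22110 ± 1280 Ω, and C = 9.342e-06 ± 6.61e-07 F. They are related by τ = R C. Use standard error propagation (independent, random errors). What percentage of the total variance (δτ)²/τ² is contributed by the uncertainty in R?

(δτ/τ)² = (1·δR/R)² + (1·δC/C)²
  R term: (1×0.0579)² = 0.00335
  C term: (1×0.0708)² = 0.00501
Total = 0.00836. Share from R = 0.00335/0.00836 = 0.401.

40.1%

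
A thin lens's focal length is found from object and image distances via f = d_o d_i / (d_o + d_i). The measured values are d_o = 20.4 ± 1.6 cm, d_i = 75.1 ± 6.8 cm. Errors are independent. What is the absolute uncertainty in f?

1.04 cm

∂f/∂d_o = (d_i/(d_o+d_i))² = 0.618;  ∂f/∂d_i = (d_o/(d_o+d_i))² = 0.0456
δf = √((∂f/∂d_o · δd_o)² + (∂f/∂d_i · δd_i)²) = √(0.979 + 0.0963) = 1.04 cm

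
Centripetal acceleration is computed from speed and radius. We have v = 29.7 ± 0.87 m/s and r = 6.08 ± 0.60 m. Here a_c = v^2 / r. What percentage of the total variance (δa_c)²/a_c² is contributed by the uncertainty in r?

73.9%

(δa_c/a_c)² = (2·δv/v)² + (-1·δr/r)²
  v term: (2×0.0293)² = 0.00343
  r term: (-1×0.0987)² = 0.00974
Total = 0.0132. Share from r = 0.00974/0.0132 = 0.739.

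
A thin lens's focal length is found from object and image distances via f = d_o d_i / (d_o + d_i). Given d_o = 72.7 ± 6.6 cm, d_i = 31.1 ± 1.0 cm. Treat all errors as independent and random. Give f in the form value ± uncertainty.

21.8 ± 0.769 cm

∂f/∂d_o = (d_i/(d_o+d_i))² = 0.0898;  ∂f/∂d_i = (d_o/(d_o+d_i))² = 0.491
δf = √((∂f/∂d_o · δd_o)² + (∂f/∂d_i · δd_i)²) = √(0.351 + 0.241) = 0.769 cm
f = 21.8 cm.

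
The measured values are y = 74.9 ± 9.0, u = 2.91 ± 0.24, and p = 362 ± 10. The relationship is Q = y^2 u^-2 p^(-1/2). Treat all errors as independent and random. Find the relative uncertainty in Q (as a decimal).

0.292

Products/powers → add relative errors in quadrature, weighted by exponent:
  (2·δy/y)² = (2×0.120)² = 0.0578;  (-2·δu/u)² = (-2×0.0825)² = 0.0272;  (−½·δp/p)² = (-0.5×0.0276)² = 0.000191
δQ/Q = √(0.0852) = 0.292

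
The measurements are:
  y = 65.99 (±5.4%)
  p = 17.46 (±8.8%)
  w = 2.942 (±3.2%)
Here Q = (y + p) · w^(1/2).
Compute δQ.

Let u = y + p = 83.45. δu = √(δy² + δp²) = √(12.7 + 2.36) = 3.88, so δu/u = 0.0465.
Q is then a monomial in u, w:
δQ/Q = √((δu/u)² + (½·δw/w)²) = √(0.00216 + 0.000256) = 0.0492
Q = 143.1, so δQ = 0.0492 × 143.1 = 7.04.

7.04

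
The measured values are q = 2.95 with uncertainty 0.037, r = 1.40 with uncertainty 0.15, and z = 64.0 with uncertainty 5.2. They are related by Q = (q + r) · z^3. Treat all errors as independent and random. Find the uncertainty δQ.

Let u = q + r = 4.35. δu = √(δq² + δr²) = √(0.00137 + 0.0225) = 0.154, so δu/u = 0.0355.
Q is then a monomial in u, z:
δQ/Q = √((δu/u)² + (3·δz/z)²) = √(0.00126 + 0.0594) = 0.246
Q = 1.14e+06, so δQ = 0.246 × 1.14e+06 = 2.81e+05.

2.81e+05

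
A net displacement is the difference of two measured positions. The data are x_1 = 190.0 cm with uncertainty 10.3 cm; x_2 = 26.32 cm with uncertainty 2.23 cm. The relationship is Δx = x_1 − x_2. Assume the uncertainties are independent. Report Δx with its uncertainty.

Δx is a linear combination, so absolute uncertainties add in quadrature:
  (δx_1)² = 106;  (δx_2)² = 4.97
δΔx = √(111) = 10.5 cm
Δx = 163.7 cm.

163.7 ± 10.5 cm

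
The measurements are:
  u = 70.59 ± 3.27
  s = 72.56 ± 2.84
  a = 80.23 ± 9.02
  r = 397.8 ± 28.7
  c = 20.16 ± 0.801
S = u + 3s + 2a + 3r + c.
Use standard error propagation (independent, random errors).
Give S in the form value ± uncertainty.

1662 ± 88.4

For a sum/difference, combine absolute errors in quadrature:
  (δu)² = 10.7;  (3·δs)² = 72.6;  (2·δa)² = 325;  (3·δr)² = 7410;  (δc)² = 0.642
δS = √(7820) = 88.4
S = 1662.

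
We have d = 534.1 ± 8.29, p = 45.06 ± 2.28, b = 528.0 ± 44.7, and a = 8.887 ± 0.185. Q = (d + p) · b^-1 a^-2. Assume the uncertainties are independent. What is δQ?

0.00133

Let u = d + p = 579.2. δu = √(δd² + δp²) = √(68.7 + 5.20) = 8.60, so δu/u = 0.0148.
Q is then a monomial in u, b, a:
δQ/Q = √((δu/u)² + (-1·δb/b)² + (-2·δa/a)²) = √(0.000220 + 0.00717 + 0.00173) = 0.0955
Q = 0.01389, so δQ = 0.0955 × 0.01389 = 0.00133.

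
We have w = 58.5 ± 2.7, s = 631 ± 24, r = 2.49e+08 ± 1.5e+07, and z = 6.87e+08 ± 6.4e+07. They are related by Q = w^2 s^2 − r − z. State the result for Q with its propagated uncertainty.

Let p = w^2·s^2 = 1.36e+09. δp/p = √((2·δw/w)² + (2·δs/s)²) = √(0.00852 + 0.00579) = 0.120, so δp = 1.63e+08.
Q = p − r − z: δQ = √(δp² + δr² + δz²) = √(2.66e+16 + 2.25e+14 + 4.1e+15) = 1.76e+08
Q = 4.27e+08.

(4.27 ± 1.76) × 10^8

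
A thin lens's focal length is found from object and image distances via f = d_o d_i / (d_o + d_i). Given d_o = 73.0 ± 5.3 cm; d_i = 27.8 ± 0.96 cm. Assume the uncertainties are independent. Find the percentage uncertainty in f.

∂f/∂d_o = (d_i/(d_o+d_i))² = 0.0761;  ∂f/∂d_i = (d_o/(d_o+d_i))² = 0.524
δf = √((∂f/∂d_o · δd_o)² + (∂f/∂d_i · δd_i)²) = √(0.163 + 0.254) = 0.645 cm
f = 20.1 cm, so δf/f = 0.645/20.1 = 0.0320.

3.20%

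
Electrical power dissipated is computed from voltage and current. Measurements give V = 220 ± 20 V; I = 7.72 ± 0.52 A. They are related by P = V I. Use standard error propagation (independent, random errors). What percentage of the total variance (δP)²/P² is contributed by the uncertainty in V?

(δP/P)² = (1·δV/V)² + (1·δI/I)²
  V term: (1×0.0909)² = 0.00826
  I term: (1×0.0674)² = 0.00454
Total = 0.0128. Share from V = 0.00826/0.0128 = 0.646.

64.6%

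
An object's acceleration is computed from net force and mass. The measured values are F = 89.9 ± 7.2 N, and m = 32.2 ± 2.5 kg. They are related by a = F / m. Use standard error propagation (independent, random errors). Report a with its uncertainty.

Relative error in a monomial: (δa/a)² = Σ (nᵢ · δxᵢ/xᵢ)².
  (1·δF/F)² = (1×0.0801)² = 0.00641;  (-1·δm/m)² = (-1×0.0776)² = 0.00603
δa/a = √(0.0124) = 0.112
a = 2.79 m/s^2, so δa = 0.112 × 2.79 = 0.311 m/s^2.

2.79 ± 0.311 m/s^2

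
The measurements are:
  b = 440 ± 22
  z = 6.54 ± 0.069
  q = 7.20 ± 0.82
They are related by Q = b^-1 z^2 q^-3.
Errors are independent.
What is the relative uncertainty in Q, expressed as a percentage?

Products/powers → add relative errors in quadrature, weighted by exponent:
  (-1·δb/b)² = (-1×0.0500)² = 0.00250;  (2·δz/z)² = (2×0.0106)² = 0.000445;  (-3·δq/q)² = (-3×0.114)² = 0.117
δQ/Q = √(0.120) = 0.346

34.6%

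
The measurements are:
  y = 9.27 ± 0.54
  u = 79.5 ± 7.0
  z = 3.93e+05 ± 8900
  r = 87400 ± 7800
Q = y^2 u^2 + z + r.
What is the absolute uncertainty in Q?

1.15e+05

Let p = y^2·u^2 = 5.43e+05. δp/p = √((2·δy/y)² + (2·δu/u)²) = √(0.0136 + 0.0310) = 0.211, so δp = 1.15e+05.
Q = p + z + r: δQ = √(δp² + δz² + δr²) = √(1.32e+10 + 7.92e+07 + 6.08e+07) = 1.15e+05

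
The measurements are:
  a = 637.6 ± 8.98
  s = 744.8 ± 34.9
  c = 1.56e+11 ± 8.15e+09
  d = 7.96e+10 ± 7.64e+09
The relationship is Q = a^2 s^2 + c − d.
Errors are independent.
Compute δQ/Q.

Let p = a^2·s^2 = 2.255e+11. δp/p = √((2·δa/a)² + (2·δs/s)²) = √(0.000793 + 0.00878) = 0.0979, so δp = 2.21e+10.
Q = p + c − d: δQ = √(δp² + δc² + δd²) = √(4.87e+20 + 6.64e+19 + 5.84e+19) = 2.47e+10
Q = 3.019e+11, so δQ/Q = 2.47e+10/3.019e+11 = 0.0819.

0.0819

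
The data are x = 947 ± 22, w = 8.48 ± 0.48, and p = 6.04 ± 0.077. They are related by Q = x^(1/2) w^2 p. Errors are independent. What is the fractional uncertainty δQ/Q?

0.115

Relative error in a monomial: (δQ/Q)² = Σ (nᵢ · δxᵢ/xᵢ)².
  (½·δx/x)² = (0.5×0.0232)² = 0.000135;  (2·δw/w)² = (2×0.0566)² = 0.0128;  (1·δp/p)² = (1×0.0127)² = 0.000163
δQ/Q = √(0.0131) = 0.115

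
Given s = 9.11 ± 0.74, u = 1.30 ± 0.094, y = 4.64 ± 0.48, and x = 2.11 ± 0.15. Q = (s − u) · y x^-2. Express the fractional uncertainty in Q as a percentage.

20.0%

Let w = s − u = 7.81. δw = √(δs² + δu²) = √(0.548 + 0.00884) = 0.746, so δw/w = 0.0955.
Q is then a monomial in w, y, x:
δQ/Q = √((δw/w)² + (1·δy/y)² + (-2·δx/x)²) = √(0.00912 + 0.0107 + 0.0202) = 0.200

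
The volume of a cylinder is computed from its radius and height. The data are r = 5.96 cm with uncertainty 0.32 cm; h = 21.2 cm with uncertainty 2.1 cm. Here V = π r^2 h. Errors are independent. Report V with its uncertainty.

2370 ± 346 cm^3

Products/powers → add relative errors in quadrature, weighted by exponent:
  (2·δr/r)² = (2×0.0537)² = 0.0115;  (1·δh/h)² = (1×0.0991)² = 0.00981
δV/V = √(0.0213) = 0.146
V = 2370 cm^3, so δV = 0.146 × 2370 = 346 cm^3.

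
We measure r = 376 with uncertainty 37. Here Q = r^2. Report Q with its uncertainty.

Products/powers → add relative errors in quadrature, weighted by exponent:
  (2·δr/r)² = (2×0.0984)² = 0.0387
δQ/Q = √(0.0387) = 0.197
Q = 1.41e+05, so δQ = 0.197 × 1.41e+05 = 27800.

(1.41 ± 0.278) × 10^5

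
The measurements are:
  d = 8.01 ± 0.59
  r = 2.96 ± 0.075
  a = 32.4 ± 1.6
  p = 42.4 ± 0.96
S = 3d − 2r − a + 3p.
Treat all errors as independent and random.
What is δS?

Sums and differences: (δS)² = Σ (cᵢ δxᵢ)².
  (3·δd)² = 3.13;  (2·δr)² = 0.0225;  (δa)² = 2.56;  (3·δp)² = 8.29
δS = √(14.0) = 3.74

3.74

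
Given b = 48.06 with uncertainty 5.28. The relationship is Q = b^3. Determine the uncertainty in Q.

36600

Products/powers → add relative errors in quadrature, weighted by exponent:
  (3·δb/b)² = (3×0.110)² = 0.109
δQ/Q = √(0.109) = 0.330
Q = 111000, so δQ = 0.330 × 111000 = 36600.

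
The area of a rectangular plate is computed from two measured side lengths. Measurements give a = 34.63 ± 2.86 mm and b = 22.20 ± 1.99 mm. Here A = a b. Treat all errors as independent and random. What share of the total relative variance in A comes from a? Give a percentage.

(δA/A)² = (1·δa/a)² + (1·δb/b)²
  a term: (1×0.0826)² = 0.00682
  b term: (1×0.0896)² = 0.00804
Total = 0.0149. Share from a = 0.00682/0.0149 = 0.459.

45.9%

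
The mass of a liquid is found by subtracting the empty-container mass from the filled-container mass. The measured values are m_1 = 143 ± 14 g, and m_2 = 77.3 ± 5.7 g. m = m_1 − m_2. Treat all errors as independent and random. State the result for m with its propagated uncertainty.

m is a linear combination, so absolute uncertainties add in quadrature:
  (δm_1)² = 196;  (δm_2)² = 32.5
δm = √(228) = 15.1 g
m = 65.7 g.

65.7 ± 15.1 g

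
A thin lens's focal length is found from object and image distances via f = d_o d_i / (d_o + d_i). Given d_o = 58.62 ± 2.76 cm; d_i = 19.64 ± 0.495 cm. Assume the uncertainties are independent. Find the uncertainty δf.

∂f/∂d_o = (d_i/(d_o+d_i))² = 0.0630;  ∂f/∂d_i = (d_o/(d_o+d_i))² = 0.561
δf = √((∂f/∂d_o · δd_o)² + (∂f/∂d_i · δd_i)²) = √(0.0302 + 0.0771) = 0.328 cm

0.328 cm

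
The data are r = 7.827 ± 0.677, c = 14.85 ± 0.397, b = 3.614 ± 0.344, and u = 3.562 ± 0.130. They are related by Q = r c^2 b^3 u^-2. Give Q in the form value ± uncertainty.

Since Q is a product/quotient, work with relative uncertainties:
  (1·δr/r)² = (1×0.0865)² = 0.00748;  (2·δc/c)² = (2×0.0267)² = 0.00286;  (3·δb/b)² = (3×0.0952)² = 0.0815;  (-2·δu/u)² = (-2×0.0365)² = 0.00533
δQ/Q = √(0.0972) = 0.312
Q = 6421, so δQ = 0.312 × 6421 = 2000.

6421 ± 2000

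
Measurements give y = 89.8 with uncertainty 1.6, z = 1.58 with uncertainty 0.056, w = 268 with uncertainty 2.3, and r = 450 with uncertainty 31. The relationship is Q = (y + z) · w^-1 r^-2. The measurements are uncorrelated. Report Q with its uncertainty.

Let u = y + z = 91.4. δu = √(δy² + δz²) = √(2.56 + 0.00314) = 1.60, so δu/u = 0.0175.
Q is then a monomial in u, w, r:
δQ/Q = √((δu/u)² + (-1·δw/w)² + (-2·δr/r)²) = √(0.000307 + 7.37e-05 + 0.0190) = 0.139
Q = 1.68e-06, so δQ = 0.139 × 1.68e-06 = 2.34e-07.

(1.68 ± 0.234) × 10^-6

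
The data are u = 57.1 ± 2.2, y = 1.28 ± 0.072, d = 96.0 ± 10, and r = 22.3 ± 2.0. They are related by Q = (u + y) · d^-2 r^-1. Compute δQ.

6.53e-05

Let w = u + y = 58.4. δw = √(δu² + δy²) = √(4.84 + 0.00518) = 2.20, so δw/w = 0.0377.
Q is then a monomial in w, d, r:
δQ/Q = √((δw/w)² + (-2·δd/d)² + (-1·δr/r)²) = √(0.00142 + 0.0434 + 0.00804) = 0.230
Q = 0.000284, so δQ = 0.230 × 0.000284 = 6.53e-05.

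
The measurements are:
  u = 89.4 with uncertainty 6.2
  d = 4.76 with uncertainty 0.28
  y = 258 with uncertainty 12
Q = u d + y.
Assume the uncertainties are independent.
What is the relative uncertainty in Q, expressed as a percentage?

5.93%

Let p = u·d = 426. δp/p = √((1·δu/u)² + (1·δd/d)²) = √(0.00481 + 0.00346) = 0.0909, so δp = 38.7.
Q = p + y: δQ = √(δp² + δy²) = √(1500 + 144) = 40.5
Q = 684, so δQ/Q = 40.5/684 = 0.0593.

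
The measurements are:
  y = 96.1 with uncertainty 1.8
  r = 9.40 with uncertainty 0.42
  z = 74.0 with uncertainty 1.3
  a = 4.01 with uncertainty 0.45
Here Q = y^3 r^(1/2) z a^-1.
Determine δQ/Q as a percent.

12.9%

Each factor contributes (exponent × relative error)² to (δQ/Q)²:
  (3·δy/y)² = (3×0.0187)² = 0.00316;  (½·δr/r)² = (0.5×0.0447)² = 0.000499;  (1·δz/z)² = (1×0.0176)² = 0.000309;  (-1·δa/a)² = (-1×0.112)² = 0.0126
δQ/Q = √(0.0166) = 0.129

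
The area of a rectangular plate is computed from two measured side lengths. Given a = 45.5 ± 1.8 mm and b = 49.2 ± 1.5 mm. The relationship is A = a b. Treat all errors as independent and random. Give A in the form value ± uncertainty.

A is a product of powers, so relative uncertainties combine in quadrature:
  (1·δa/a)² = (1×0.0396)² = 0.00157;  (1·δb/b)² = (1×0.0305)² = 0.000930
δA/A = √(0.00249) = 0.0499
A = 2240 mm^2, so δA = 0.0499 × 2240 = 112 mm^2.

2240 ± 112 mm^2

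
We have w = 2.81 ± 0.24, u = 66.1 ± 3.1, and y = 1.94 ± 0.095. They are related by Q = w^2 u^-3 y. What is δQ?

Products/powers → add relative errors in quadrature, weighted by exponent:
  (2·δw/w)² = (2×0.0854)² = 0.0292;  (-3·δu/u)² = (-3×0.0469)² = 0.0198;  (1·δy/y)² = (1×0.0490)² = 0.00240
δQ/Q = √(0.0514) = 0.227
Q = 5.3e-05, so δQ = 0.227 × 5.3e-05 = 1.2e-05.

1.2e-05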